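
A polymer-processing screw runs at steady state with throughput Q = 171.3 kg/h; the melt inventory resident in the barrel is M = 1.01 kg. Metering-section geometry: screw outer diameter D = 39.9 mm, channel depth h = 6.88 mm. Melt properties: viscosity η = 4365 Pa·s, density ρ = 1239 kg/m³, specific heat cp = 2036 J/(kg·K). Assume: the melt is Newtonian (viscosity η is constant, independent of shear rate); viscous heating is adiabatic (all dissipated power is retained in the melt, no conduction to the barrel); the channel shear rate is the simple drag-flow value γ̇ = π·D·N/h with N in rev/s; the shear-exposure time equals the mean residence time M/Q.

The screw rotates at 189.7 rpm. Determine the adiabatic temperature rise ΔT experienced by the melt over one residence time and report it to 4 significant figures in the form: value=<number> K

value=121.9 K

Throughput in SI: Q_s = 171.3 kg/h ÷ 3600 s/h = 0.0475833 kg/s
Mean residence time: t_res = M/Q_s = 1.01 kg / 0.0475833 kg/s = 21.2259 s
Convert to SI: D = 0.0399 m, h = 0.00688 m, N = 189.7/60 = 3.16167 rev/s
γ̇ = π D N / h = (π)(0.0399)(3.16167) / 0.00688 = 57.6037 s⁻¹
Adiabatic rise: ΔT = η γ̇² t_res / (ρ cp) = 4365·(57.6037)²·21.2259 / (1239·2036) = 121.872 K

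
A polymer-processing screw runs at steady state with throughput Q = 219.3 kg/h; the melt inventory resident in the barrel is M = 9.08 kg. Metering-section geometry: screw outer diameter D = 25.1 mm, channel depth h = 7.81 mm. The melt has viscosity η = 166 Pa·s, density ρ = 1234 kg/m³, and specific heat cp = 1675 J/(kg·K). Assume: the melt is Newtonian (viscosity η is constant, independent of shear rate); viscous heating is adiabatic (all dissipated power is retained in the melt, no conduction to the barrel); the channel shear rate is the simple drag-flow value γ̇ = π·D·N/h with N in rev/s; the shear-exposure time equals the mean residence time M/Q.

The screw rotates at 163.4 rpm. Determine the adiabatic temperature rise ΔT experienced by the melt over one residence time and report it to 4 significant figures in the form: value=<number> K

value=9.051 K

Q_s = Q / 3600 = 219.3 / 3600 = 0.0609167 kg/s
Mean residence time: t_res = M/Q_s = 9.08 kg / 0.0609167 kg/s = 149.056 s
Convert to SI: D = 0.0251 m, h = 0.00781 m, N = 163.4/60 = 2.72333 rev/s
γ̇ = π·D·N / h = π · 0.0251 · 2.72333 / 0.00781 = 27.4962 s⁻¹
Adiabatic rise: ΔT = η γ̇² t_res / (ρ cp) = 166·(27.4962)²·149.056 / (1234·1675) = 9.05054 K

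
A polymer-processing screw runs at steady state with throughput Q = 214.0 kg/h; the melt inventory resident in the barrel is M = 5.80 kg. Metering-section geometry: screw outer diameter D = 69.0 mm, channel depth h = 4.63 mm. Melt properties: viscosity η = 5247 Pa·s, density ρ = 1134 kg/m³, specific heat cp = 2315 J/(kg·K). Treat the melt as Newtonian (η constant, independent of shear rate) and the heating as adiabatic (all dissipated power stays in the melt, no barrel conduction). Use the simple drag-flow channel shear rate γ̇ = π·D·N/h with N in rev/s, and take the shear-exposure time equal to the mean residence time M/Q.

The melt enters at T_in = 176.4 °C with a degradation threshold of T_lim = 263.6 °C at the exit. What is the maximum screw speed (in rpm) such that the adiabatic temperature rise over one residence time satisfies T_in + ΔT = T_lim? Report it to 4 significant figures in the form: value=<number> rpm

Throughput in SI: Q_s = 214.0 kg/h ÷ 3600 s/h = 0.0594444 kg/s
Mean residence time: t_res = M/Q_s = 5.80 kg / 0.0594444 kg/s = 97.5701 s
Geometry in SI: D = 69.0 mm → 0.069 m, h = 4.63 mm → 0.00463 m
ΔT_a = T_lim − T_in = 263.6 − 176.4 = 87.2 K
Invert ΔT = ηγ̇²t_res/(ρcp) for γ̇: γ̇_max² = ΔT_a ρ cp / (η t_res) = 87.2·1134·2315 / (5247·97.5701) = 447.15 s⁻²
γ̇_max = sqrt(447.15) = 21.1459 s⁻¹
N_max = γ̇_max·h / (π·D) = 21.1459 · 0.00463 / (π · 0.069) = 0.451657 rev/s = 27.0994 rpm

value=27.10 rpm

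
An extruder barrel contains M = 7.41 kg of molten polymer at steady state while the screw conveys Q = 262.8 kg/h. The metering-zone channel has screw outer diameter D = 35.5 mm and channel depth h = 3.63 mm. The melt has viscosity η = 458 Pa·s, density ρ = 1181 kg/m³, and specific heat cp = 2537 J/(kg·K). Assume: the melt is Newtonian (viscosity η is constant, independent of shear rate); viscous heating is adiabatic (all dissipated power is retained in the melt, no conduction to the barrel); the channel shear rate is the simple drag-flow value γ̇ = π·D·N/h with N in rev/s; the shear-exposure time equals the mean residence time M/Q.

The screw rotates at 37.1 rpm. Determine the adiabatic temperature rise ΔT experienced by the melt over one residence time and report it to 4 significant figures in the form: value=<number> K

value=5.600 K

Convert throughput: Q = 262.8 kg/h = 262.8/3600 = 0.073 kg/s
t_res = M / Q_s = 7.41 ÷ 0.073 = 101.507 s
D = 35.5 mm = 0.0355 m;  h = 3.63 mm = 0.00363 m;  N = 37.1 rpm / 60 = 0.618333 rev/s
γ̇ = π D N / h = (π)(0.0355)(0.618333) / 0.00363 = 18.9974 s⁻¹
Adiabatic rise: ΔT = η γ̇² t_res / (ρ cp) = 458·(18.9974)²·101.507 / (1181·2537) = 5.59988 K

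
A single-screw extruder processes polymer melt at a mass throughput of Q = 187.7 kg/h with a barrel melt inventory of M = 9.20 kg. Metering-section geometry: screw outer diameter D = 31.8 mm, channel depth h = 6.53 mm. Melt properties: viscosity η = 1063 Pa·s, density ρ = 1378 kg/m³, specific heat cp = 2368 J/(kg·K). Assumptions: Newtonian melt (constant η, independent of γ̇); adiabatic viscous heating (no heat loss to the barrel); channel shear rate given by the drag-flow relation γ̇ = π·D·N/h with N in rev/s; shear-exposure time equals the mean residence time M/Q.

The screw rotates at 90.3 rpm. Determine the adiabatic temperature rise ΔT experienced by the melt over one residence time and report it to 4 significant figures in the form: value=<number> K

Q_s = Q / 3600 = 187.7 / 3600 = 0.0521389 kg/s
t_res = M / Q_s = 9.20 ÷ 0.0521389 = 176.452 s
D = 31.8 mm = 0.0318 m;  h = 6.53 mm = 0.00653 m;  N = 90.3 rpm / 60 = 1.505 rev/s
γ̇ = π·D·N / h = π · 0.0318 · 1.505 / 0.00653 = 23.025 s⁻¹
ΔT = η·γ̇²·t_res/(ρ·cp) = [1063 × 23.025² × 176.452] / [1378 × 2368] = 30.474 K

value=30.47 K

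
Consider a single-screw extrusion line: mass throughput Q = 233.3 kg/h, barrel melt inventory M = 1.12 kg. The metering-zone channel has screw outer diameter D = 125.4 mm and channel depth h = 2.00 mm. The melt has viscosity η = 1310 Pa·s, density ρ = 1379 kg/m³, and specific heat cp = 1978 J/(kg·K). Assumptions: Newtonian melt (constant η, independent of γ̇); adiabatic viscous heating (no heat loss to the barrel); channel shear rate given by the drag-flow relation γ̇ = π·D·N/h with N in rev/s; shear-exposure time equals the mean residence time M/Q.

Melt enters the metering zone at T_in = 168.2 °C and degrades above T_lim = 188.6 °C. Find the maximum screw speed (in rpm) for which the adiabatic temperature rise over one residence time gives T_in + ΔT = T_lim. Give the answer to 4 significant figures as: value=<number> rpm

Throughput in SI: Q_s = 233.3 kg/h ÷ 3600 s/h = 0.0648056 kg/s
t_res = M / Q_s = 1.12 / 0.0648056 = 17.2825 s
Geometry in SI: D = 125.4 mm → 0.1254 m, h = 2.00 mm → 0.002 m
Allowable rise: ΔT_a = T_lim − T_in = 188.6 − 168.2 = 20.4 K
γ̇_max² = ΔT_a·ρ·cp / (η·t_res) = [20.4 × 1379 × 1978] / [1310 × 17.2825] = 2457.78 s⁻²
γ̇_max = sqrt(2457.78) = 49.576 s⁻¹
Solve γ̇ = πDN/h for N: N_max = γ̇_max·h/(π·D) = 49.576 × 0.002 / (π × 0.1254) = 0.251683 rev/s = 15.101 rpm

value=15.10 rpm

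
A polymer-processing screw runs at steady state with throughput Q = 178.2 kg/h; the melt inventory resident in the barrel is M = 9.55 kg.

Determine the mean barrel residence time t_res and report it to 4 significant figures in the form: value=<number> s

value=192.9 s

Throughput in SI: Q_s = 178.2 kg/h ÷ 3600 s/h = 0.0495 kg/s
t_res = M / Q_s = 9.55 ÷ 0.0495 = 192.929 s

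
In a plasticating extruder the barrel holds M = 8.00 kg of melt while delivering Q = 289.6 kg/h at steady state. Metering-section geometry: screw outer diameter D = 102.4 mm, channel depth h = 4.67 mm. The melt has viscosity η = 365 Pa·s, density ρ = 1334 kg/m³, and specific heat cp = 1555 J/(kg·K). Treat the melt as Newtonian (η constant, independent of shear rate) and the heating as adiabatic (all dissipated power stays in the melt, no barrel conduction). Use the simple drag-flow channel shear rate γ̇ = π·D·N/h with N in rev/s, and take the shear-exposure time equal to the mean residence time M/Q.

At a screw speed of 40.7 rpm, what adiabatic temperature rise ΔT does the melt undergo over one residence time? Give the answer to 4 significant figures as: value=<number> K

Throughput in SI: Q_s = 289.6 kg/h ÷ 3600 s/h = 0.0804444 kg/s
t_res = M / Q_s = 8.00 ÷ 0.0804444 = 99.4475 s
D = 102.4 mm = 0.1024 m;  h = 4.67 mm = 0.00467 m;  N = 40.7 rpm / 60 = 0.678333 rev/s
γ̇ = π·D·N / h = π · 0.1024 · 0.678333 / 0.00467 = 46.7279 s⁻¹
Adiabatic rise: ΔT = η γ̇² t_res / (ρ cp) = 365·(46.7279)²·99.4475 / (1334·1555) = 38.2079 K

value=38.21 K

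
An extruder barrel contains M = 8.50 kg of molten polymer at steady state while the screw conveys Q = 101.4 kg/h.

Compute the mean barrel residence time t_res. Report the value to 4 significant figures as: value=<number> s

value=301.8 s

Convert throughput: Q = 101.4 kg/h = 101.4/3600 = 0.0281667 kg/s
Mean residence time: t_res = M/Q_s = 8.50 kg / 0.0281667 kg/s = 301.775 s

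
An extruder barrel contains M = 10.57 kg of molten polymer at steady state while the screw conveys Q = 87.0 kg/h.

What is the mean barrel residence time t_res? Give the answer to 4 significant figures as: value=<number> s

value=437.4 s

Convert throughput: Q = 87.0 kg/h = 87.0/3600 = 0.0241667 kg/s
Mean residence time: t_res = M/Q_s = 10.57 kg / 0.0241667 kg/s = 437.379 s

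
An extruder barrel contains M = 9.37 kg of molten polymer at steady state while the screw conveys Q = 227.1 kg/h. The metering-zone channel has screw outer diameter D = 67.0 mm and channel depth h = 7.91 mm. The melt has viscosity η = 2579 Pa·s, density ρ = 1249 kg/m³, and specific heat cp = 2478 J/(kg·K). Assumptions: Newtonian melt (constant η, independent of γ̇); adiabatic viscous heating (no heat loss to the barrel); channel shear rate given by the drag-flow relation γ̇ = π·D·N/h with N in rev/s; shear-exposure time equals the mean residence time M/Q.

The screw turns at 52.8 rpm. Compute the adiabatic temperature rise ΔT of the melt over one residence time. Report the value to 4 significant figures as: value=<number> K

Q_s = Q / 3600 = 227.1 / 3600 = 0.0630833 kg/s
Mean residence time: t_res = M/Q_s = 9.37 kg / 0.0630833 kg/s = 148.534 s
Convert to SI: D = 0.067 m, h = 0.00791 m, N = 52.8/60 = 0.88 rev/s
Shear rate: γ̇ = πDN/h = π·0.067·0.88/0.00791 = 23.417 s⁻¹
ΔT = η·γ̇²·t_res / (ρ·cp) = 2579 · (23.417)² · 148.534 / (1249 · 2478) = 67.8694 K

value=67.87 K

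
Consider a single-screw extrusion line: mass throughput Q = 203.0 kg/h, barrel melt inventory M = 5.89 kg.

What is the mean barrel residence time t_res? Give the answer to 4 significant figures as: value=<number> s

value=104.5 s

Throughput in SI: Q_s = 203.0 kg/h ÷ 3600 s/h = 0.0563889 kg/s
Mean residence time: t_res = M/Q_s = 5.89 kg / 0.0563889 kg/s = 104.453 s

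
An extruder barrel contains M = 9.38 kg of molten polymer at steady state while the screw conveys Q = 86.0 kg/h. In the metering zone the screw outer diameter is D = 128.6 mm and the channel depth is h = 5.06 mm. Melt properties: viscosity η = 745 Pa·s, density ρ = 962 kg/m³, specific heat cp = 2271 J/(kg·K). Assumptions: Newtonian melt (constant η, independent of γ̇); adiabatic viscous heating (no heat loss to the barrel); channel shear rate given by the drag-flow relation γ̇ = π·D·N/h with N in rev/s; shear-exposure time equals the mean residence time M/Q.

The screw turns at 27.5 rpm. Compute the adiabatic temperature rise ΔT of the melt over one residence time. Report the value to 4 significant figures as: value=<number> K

Throughput in SI: Q_s = 86.0 kg/h ÷ 3600 s/h = 0.0238889 kg/s
t_res = M / Q_s = 9.38 / 0.0238889 = 392.651 s
Convert to SI: D = 0.1286 m, h = 0.00506 m, N = 27.5/60 = 0.458333 rev/s
γ̇ = π D N / h = (π)(0.1286)(0.458333) / 0.00506 = 36.595 s⁻¹
ΔT = η·γ̇²·t_res/(ρ·cp) = [745 × 36.595² × 392.651] / [962 × 2271] = 179.314 K

value=179.3 K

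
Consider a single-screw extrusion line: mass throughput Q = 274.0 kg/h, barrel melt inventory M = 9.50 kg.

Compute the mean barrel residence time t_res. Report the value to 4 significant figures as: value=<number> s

value=124.8 s

Throughput in SI: Q_s = 274.0 kg/h ÷ 3600 s/h = 0.0761111 kg/s
t_res = M / Q_s = 9.50 / 0.0761111 = 124.818 s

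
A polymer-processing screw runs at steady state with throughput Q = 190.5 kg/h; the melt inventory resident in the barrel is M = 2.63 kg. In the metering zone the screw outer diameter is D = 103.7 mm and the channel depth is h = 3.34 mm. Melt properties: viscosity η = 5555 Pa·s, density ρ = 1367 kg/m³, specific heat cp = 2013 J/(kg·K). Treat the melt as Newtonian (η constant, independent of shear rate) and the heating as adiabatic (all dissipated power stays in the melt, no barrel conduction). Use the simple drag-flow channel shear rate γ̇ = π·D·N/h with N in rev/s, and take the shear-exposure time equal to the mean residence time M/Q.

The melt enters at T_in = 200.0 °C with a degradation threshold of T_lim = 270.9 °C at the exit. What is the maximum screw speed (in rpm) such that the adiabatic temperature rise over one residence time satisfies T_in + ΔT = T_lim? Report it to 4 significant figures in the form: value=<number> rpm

value=16.35 rpm

Convert throughput: Q = 190.5 kg/h = 190.5/3600 = 0.0529167 kg/s
t_res = M / Q_s = 2.63 / 0.0529167 = 49.7008 s
Geometry in SI: D = 103.7 mm → 0.1037 m, h = 3.34 mm → 0.00334 m
ΔT_a = T_lim − T_in = 270.9 − 200.0 = 70.9 K
Invert ΔT = ηγ̇²t_res/(ρcp) for γ̇: γ̇_max² = ΔT_a ρ cp / (η t_res) = 70.9·1367·2013 / (5555·49.7008) = 706.661 s⁻²
Take the square root: γ̇_max = √(706.661) = 26.5831 s⁻¹
N_max = γ̇_max·h / (π·D) = 26.5831 · 0.00334 / (π · 0.1037) = 0.272536 rev/s = 16.3521 rpm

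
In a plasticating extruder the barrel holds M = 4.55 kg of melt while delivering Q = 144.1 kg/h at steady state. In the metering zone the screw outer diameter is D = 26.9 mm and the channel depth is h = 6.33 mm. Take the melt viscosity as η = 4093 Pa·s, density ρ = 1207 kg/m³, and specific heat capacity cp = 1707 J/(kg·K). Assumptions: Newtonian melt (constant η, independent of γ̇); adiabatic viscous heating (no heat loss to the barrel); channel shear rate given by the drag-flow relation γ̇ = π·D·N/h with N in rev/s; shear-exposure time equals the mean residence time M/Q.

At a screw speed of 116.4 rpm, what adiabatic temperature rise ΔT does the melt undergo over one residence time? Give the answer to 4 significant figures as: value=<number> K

value=151.5 K

Convert throughput: Q = 144.1 kg/h = 144.1/3600 = 0.0400278 kg/s
Mean residence time: t_res = M/Q_s = 4.55 kg / 0.0400278 kg/s = 113.671 s
D = 26.9 mm = 0.0269 m;  h = 6.33 mm = 0.00633 m;  N = 116.4 rpm / 60 = 1.94 rev/s
γ̇ = π·D·N / h = π · 0.0269 · 1.94 / 0.00633 = 25.9 s⁻¹
ΔT = η·γ̇²·t_res/(ρ·cp) = [4093 × 25.9² × 113.671] / [1207 × 1707] = 151.479 K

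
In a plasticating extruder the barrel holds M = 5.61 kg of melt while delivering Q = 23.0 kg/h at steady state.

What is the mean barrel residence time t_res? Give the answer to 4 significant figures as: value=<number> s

value=878.1 s

Throughput in SI: Q_s = 23.0 kg/h ÷ 3600 s/h = 0.00638889 kg/s
Mean residence time: t_res = M/Q_s = 5.61 kg / 0.00638889 kg/s = 878.087 s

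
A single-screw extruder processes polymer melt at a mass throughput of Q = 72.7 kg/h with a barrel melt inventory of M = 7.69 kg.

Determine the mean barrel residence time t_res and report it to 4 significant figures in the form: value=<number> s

Convert throughput: Q = 72.7 kg/h = 72.7/3600 = 0.0201944 kg/s
t_res = M / Q_s = 7.69 / 0.0201944 = 380.798 s

value=380.8 s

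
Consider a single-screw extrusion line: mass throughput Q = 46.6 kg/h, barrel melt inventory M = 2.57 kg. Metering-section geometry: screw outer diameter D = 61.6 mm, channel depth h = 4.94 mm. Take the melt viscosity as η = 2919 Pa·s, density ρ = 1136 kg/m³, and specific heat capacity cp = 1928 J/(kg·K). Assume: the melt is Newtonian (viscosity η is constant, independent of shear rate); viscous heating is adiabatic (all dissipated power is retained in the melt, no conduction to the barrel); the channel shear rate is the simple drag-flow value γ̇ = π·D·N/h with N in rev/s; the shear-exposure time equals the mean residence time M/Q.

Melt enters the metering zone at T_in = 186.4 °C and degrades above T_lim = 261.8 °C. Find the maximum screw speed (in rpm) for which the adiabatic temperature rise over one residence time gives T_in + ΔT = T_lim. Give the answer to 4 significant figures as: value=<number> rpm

Convert throughput: Q = 46.6 kg/h = 46.6/3600 = 0.0129444 kg/s
t_res = M / Q_s = 2.57 ÷ 0.0129444 = 198.541 s
Convert to metres: D = 0.0616 m, h = 0.00494 m
ΔT_a = T_lim − T_in = 261.8 − 186.4 = 75.4 K
γ̇_max² = ΔT_a·ρ·cp/(η·t_res) = 75.4·1136·1928/(2919·198.541) = 284.953 s⁻²
γ̇_max = √284.953 = 16.8805 s⁻¹
Solve γ̇ = πDN/h for N: N_max = γ̇_max·h/(π·D) = 16.8805 × 0.00494 / (π × 0.0616) = 0.430906 rev/s = 25.8544 rpm

value=25.85 rpm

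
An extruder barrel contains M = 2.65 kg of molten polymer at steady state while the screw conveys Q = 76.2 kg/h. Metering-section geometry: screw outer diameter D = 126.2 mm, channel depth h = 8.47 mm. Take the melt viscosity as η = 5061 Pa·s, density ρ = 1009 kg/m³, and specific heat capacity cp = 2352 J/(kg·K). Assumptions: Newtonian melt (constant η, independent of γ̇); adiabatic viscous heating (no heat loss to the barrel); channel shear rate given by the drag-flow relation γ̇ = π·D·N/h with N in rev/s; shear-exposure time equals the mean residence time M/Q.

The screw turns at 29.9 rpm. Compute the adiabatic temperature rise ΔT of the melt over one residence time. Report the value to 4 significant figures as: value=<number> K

Q_s = Q / 3600 = 76.2 / 3600 = 0.0211667 kg/s
t_res = M / Q_s = 2.65 / 0.0211667 = 125.197 s
D = 126.2 mm = 0.1262 m;  h = 8.47 mm = 0.00847 m;  N = 29.9 rpm / 60 = 0.498333 rev/s
γ̇ = π·D·N / h = π · 0.1262 · 0.498333 / 0.00847 = 23.3263 s⁻¹
Adiabatic rise: ΔT = η γ̇² t_res / (ρ cp) = 5061·(23.3263)²·125.197 / (1009·2352) = 145.276 K

value=145.3 K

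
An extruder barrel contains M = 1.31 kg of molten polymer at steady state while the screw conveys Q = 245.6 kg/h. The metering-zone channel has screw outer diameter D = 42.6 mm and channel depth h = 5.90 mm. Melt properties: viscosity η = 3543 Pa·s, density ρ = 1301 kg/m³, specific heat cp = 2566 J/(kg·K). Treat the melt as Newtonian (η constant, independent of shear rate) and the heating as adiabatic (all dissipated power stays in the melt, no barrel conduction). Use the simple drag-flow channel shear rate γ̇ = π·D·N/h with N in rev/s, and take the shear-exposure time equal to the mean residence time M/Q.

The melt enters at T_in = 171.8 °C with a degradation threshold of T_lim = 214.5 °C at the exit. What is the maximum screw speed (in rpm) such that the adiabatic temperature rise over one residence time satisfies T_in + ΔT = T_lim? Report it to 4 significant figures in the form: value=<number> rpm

Convert throughput: Q = 245.6 kg/h = 245.6/3600 = 0.0682222 kg/s
t_res = M / Q_s = 1.31 ÷ 0.0682222 = 19.202 s
Geometry in SI: D = 42.6 mm → 0.0426 m, h = 5.90 mm → 0.0059 m
Allowable rise: ΔT_a = T_lim − T_in = 214.5 − 171.8 = 42.7 K
γ̇_max² = ΔT_a·ρ·cp/(η·t_res) = 42.7·1301·2566/(3543·19.202) = 2095.3 s⁻²
γ̇_max = √2095.3 = 45.7744 s⁻¹
N_max = γ̇_max h / (πD) = 45.7744·0.0059/(π·0.0426) = 2.01797 rev/s → ×60 = 121.078 rpm

value=121.1 rpm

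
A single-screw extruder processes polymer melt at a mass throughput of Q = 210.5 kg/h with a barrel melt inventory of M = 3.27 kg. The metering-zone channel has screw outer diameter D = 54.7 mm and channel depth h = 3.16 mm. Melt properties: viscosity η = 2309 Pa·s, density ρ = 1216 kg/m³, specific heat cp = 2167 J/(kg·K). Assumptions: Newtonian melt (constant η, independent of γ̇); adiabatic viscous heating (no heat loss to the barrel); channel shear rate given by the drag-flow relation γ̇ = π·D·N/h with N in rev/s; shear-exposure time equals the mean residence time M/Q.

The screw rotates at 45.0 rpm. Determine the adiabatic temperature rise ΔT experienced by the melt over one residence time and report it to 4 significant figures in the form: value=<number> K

Throughput in SI: Q_s = 210.5 kg/h ÷ 3600 s/h = 0.0584722 kg/s
t_res = M / Q_s = 3.27 ÷ 0.0584722 = 55.924 s
Geometry in metres: D = 54.7 mm → 0.0547 m, h = 3.16 mm → 0.00316 m; screw speed N = 45.0 rpm = 0.75 rev/s
Shear rate: γ̇ = πDN/h = π·0.0547·0.75/0.00316 = 40.786 s⁻¹
ΔT = η·γ̇²·t_res / (ρ·cp) = 2309 · (40.786)² · 55.924 / (1216 · 2167) = 81.5178 K

value=81.52 K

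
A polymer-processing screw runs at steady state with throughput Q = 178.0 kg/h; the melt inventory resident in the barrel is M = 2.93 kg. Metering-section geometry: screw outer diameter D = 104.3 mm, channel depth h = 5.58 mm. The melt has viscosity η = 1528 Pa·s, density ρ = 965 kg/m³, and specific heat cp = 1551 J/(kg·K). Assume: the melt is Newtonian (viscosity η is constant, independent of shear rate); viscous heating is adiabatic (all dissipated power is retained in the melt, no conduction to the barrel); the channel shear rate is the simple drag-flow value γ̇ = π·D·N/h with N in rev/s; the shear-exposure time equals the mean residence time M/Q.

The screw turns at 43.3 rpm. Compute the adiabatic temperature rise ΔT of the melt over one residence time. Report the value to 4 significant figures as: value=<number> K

value=108.6 K

Throughput in SI: Q_s = 178.0 kg/h ÷ 3600 s/h = 0.0494444 kg/s
Mean residence time: t_res = M/Q_s = 2.93 kg / 0.0494444 kg/s = 59.2584 s
Geometry in metres: D = 104.3 mm → 0.1043 m, h = 5.58 mm → 0.00558 m; screw speed N = 43.3 rpm = 0.721667 rev/s
Shear rate: γ̇ = πDN/h = π·0.1043·0.721667/0.00558 = 42.3776 s⁻¹
ΔT = η·γ̇²·t_res / (ρ·cp) = 1528 · (42.3776)² · 59.2584 / (965 · 1551) = 108.644 K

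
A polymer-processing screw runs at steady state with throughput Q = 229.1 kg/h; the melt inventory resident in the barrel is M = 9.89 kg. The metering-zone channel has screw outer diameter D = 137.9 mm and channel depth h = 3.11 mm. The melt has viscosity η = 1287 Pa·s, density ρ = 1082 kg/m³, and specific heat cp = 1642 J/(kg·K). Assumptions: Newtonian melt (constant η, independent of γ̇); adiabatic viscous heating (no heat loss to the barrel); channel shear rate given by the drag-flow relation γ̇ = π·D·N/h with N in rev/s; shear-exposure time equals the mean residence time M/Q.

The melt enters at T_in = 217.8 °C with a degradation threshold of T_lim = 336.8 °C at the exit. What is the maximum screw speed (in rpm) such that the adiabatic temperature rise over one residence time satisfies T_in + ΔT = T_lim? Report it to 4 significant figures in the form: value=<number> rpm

Q_s = Q / 3600 = 229.1 / 3600 = 0.0636389 kg/s
t_res = M / Q_s = 9.89 ÷ 0.0636389 = 155.408 s
Convert to metres: D = 0.1379 m, h = 0.00311 m
ΔT_a = T_lim − T_in = 336.8 − 217.8 = 119 K
γ̇_max² = ΔT_a·ρ·cp / (η·t_res) = [119 × 1082 × 1642] / [1287 × 155.408] = 1057.05 s⁻²
Take the square root: γ̇_max = √(1057.05) = 32.5123 s⁻¹
N_max = γ̇_max h / (πD) = 32.5123·0.00311/(π·0.1379) = 0.233396 rev/s → ×60 = 14.0038 rpm

value=14.00 rpm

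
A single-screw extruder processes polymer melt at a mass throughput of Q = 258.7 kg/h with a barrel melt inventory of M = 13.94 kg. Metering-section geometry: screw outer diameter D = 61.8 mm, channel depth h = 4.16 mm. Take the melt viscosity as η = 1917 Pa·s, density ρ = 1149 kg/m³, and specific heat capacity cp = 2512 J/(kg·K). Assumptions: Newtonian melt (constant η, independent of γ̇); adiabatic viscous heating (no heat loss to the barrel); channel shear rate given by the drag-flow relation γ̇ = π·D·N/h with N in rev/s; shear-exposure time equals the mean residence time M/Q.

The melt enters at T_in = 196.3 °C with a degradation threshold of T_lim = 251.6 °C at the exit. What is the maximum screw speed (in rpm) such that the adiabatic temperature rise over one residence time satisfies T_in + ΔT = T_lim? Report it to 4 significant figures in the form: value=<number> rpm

value=26.63 rpm

Throughput in SI: Q_s = 258.7 kg/h ÷ 3600 s/h = 0.0718611 kg/s
t_res = M / Q_s = 13.94 ÷ 0.0718611 = 193.985 s
Convert to metres: D = 0.0618 m, h = 0.00416 m
ΔT_a = T_lim − T_in = 251.6 °C − 196.3 °C = 55.3 K
Invert ΔT = ηγ̇²t_res/(ρcp) for γ̇: γ̇_max² = ΔT_a ρ cp / (η t_res) = 55.3·1149·2512 / (1917·193.985) = 429.214 s⁻²
γ̇_max = √429.214 = 20.7175 s⁻¹
N_max = γ̇_max h / (πD) = 20.7175·0.00416/(π·0.0618) = 0.443907 rev/s → ×60 = 26.6344 rpm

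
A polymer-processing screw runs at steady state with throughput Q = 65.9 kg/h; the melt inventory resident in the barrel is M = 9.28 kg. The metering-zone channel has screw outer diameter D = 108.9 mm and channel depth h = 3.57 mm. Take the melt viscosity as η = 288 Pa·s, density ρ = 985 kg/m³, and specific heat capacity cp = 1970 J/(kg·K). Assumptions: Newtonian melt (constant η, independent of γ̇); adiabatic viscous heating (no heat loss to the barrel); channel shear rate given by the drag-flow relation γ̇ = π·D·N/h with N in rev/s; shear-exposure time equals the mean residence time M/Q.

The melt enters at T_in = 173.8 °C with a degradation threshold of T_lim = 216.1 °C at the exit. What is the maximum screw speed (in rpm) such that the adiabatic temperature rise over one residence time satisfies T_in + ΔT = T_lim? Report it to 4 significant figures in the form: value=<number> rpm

Convert throughput: Q = 65.9 kg/h = 65.9/3600 = 0.0183056 kg/s
Mean residence time: t_res = M/Q_s = 9.28 kg / 0.0183056 kg/s = 506.95 s
D = 108.9 mm = 0.1089 m;  h = 3.57 mm = 0.00357 m
ΔT_a = T_lim − T_in = 216.1 − 173.8 = 42.3 K
γ̇_max² = ΔT_a·ρ·cp / (η·t_res) = [42.3 × 985 × 1970] / [288 × 506.95] = 562.193 s⁻²
γ̇_max = sqrt(562.193) = 23.7106 s⁻¹
N_max = γ̇_max·h / (π·D) = 23.7106 · 0.00357 / (π · 0.1089) = 0.247419 rev/s = 14.8451 rpm

value=14.85 rpm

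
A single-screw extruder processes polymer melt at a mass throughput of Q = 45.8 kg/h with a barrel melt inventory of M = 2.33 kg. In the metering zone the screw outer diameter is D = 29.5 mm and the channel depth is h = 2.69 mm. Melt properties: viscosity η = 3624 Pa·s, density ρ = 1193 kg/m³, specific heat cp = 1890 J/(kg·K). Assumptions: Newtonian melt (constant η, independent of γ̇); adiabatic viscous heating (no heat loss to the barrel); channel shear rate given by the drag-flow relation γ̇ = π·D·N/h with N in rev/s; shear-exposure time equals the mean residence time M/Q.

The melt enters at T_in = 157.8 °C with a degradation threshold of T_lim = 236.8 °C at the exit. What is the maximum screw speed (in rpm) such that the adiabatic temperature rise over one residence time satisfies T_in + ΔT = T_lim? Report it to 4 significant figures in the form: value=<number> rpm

Throughput in SI: Q_s = 45.8 kg/h ÷ 3600 s/h = 0.0127222 kg/s
Mean residence time: t_res = M/Q_s = 2.33 kg / 0.0127222 kg/s = 183.144 s
Geometry in SI: D = 29.5 mm → 0.0295 m, h = 2.69 mm → 0.00269 m
ΔT_a = T_lim − T_in = 236.8 °C − 157.8 °C = 79 K
Invert ΔT = ηγ̇²t_res/(ρcp) for γ̇: γ̇_max² = ΔT_a ρ cp / (η t_res) = 79·1193·1890 / (3624·183.144) = 268.379 s⁻²
γ̇_max = sqrt(268.379) = 16.3823 s⁻¹
N_max = γ̇_max·h / (π·D) = 16.3823 · 0.00269 / (π · 0.0295) = 0.475504 rev/s = 28.5303 rpm

value=28.53 rpm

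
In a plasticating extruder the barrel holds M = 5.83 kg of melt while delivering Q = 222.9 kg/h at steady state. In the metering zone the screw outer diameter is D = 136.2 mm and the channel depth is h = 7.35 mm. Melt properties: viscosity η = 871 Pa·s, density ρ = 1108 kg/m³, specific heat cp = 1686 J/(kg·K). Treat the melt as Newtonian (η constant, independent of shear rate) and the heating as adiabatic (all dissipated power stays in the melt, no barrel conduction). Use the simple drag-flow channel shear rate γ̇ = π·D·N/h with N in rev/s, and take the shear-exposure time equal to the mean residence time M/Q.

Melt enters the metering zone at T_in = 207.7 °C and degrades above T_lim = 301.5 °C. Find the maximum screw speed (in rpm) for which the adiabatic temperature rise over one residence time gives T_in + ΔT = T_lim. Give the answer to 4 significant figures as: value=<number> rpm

Q_s = Q / 3600 = 222.9 / 3600 = 0.0619167 kg/s
Mean residence time: t_res = M/Q_s = 5.83 kg / 0.0619167 kg/s = 94.1588 s
D = 136.2 mm = 0.1362 m;  h = 7.35 mm = 0.00735 m
ΔT_a = T_lim − T_in = 301.5 °C − 207.7 °C = 93.8 K
Invert ΔT = ηγ̇²t_res/(ρcp) for γ̇: γ̇_max² = ΔT_a ρ cp / (η t_res) = 93.8·1108·1686 / (871·94.1588) = 2136.59 s⁻²
Take the square root: γ̇_max = √(2136.59) = 46.2233 s⁻¹
N_max = γ̇_max·h / (π·D) = 46.2233 · 0.00735 / (π · 0.1362) = 0.794001 rev/s = 47.64 rpm

value=47.64 rpm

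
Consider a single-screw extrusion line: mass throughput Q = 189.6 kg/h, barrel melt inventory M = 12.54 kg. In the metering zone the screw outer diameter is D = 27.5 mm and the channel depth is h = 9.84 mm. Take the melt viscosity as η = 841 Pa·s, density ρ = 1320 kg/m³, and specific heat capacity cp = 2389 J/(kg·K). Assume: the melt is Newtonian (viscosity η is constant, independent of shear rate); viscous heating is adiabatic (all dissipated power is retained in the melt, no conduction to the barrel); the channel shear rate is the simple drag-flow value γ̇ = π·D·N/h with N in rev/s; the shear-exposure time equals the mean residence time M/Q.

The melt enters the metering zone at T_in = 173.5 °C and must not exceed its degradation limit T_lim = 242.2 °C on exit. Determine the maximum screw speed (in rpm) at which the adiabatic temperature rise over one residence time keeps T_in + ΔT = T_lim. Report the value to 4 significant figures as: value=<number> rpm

Q_s = Q / 3600 = 189.6 / 3600 = 0.0526667 kg/s
t_res = M / Q_s = 12.54 / 0.0526667 = 238.101 s
Convert to metres: D = 0.0275 m, h = 0.00984 m
ΔT_a = T_lim − T_in = 242.2 °C − 173.5 °C = 68.7 K
γ̇_max² = ΔT_a·ρ·cp/(η·t_res) = 68.7·1320·2389/(841·238.101) = 1081.9 s⁻²
γ̇_max = sqrt(1081.9) = 32.8923 s⁻¹
Solve γ̇ = πDN/h for N: N_max = γ̇_max·h/(π·D) = 32.8923 × 0.00984 / (π × 0.0275) = 3.74634 rev/s = 224.78 rpm

value=224.8 rpm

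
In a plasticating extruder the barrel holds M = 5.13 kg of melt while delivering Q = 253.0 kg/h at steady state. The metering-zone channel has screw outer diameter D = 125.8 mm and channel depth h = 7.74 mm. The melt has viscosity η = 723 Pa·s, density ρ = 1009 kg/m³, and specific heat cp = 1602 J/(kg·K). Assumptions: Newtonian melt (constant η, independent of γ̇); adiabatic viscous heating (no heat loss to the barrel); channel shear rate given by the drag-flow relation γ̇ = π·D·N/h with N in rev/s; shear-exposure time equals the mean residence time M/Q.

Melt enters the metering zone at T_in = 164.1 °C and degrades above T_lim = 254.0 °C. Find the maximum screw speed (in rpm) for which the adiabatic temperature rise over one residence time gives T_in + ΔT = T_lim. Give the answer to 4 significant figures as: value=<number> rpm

Q_s = Q / 3600 = 253.0 / 3600 = 0.0702778 kg/s
Mean residence time: t_res = M/Q_s = 5.13 kg / 0.0702778 kg/s = 72.996 s
D = 125.8 mm = 0.1258 m;  h = 7.74 mm = 0.00774 m
ΔT_a = T_lim − T_in = 254.0 °C − 164.1 °C = 89.9 K
γ̇_max² = ΔT_a·ρ·cp/(η·t_res) = 89.9·1009·1602/(723·72.996) = 2753.44 s⁻²
Take the square root: γ̇_max = √(2753.44) = 52.4732 s⁻¹
N_max = γ̇_max h / (πD) = 52.4732·0.00774/(π·0.1258) = 1.02766 rev/s → ×60 = 61.6594 rpm

value=61.66 rpm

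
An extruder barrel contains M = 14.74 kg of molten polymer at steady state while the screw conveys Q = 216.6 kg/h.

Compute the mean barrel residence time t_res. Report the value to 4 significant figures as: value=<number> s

value=245.0 s

Q_s = Q / 3600 = 216.6 / 3600 = 0.0601667 kg/s
t_res = M / Q_s = 14.74 / 0.0601667 = 244.986 s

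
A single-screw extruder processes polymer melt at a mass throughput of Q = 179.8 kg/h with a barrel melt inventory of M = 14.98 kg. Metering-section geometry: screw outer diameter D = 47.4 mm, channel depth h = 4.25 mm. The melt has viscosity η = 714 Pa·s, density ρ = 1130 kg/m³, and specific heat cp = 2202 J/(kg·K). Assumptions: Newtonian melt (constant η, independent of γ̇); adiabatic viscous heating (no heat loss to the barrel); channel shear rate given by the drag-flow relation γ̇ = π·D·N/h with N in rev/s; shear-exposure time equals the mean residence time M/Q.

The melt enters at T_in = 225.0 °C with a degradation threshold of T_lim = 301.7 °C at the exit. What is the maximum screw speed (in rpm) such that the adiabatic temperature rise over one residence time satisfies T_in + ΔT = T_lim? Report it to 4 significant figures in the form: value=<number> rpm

Q_s = Q / 3600 = 179.8 / 3600 = 0.0499444 kg/s
Mean residence time: t_res = M/Q_s = 14.98 kg / 0.0499444 kg/s = 299.933 s
Geometry in SI: D = 47.4 mm → 0.0474 m, h = 4.25 mm → 0.00425 m
Allowable rise: ΔT_a = T_lim − T_in = 301.7 − 225.0 = 76.7 K
Invert ΔT = ηγ̇²t_res/(ρcp) for γ̇: γ̇_max² = ΔT_a ρ cp / (η t_res) = 76.7·1130·2202 / (714·299.933) = 891.186 s⁻²
Take the square root: γ̇_max = √(891.186) = 29.8527 s⁻¹
N_max = γ̇_max h / (πD) = 29.8527·0.00425/(π·0.0474) = 0.85201 rev/s → ×60 = 51.1206 rpm

value=51.12 rpm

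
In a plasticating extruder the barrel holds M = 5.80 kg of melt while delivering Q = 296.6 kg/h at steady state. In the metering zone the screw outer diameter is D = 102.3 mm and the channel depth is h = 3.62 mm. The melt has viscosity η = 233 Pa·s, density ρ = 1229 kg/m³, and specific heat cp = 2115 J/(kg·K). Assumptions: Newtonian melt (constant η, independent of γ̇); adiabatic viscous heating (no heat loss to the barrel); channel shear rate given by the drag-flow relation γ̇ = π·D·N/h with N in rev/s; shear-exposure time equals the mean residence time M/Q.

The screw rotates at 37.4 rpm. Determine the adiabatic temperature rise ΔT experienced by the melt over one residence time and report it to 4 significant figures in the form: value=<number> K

value=19.33 K

Throughput in SI: Q_s = 296.6 kg/h ÷ 3600 s/h = 0.0823889 kg/s
t_res = M / Q_s = 5.80 / 0.0823889 = 70.3978 s
Convert to SI: D = 0.1023 m, h = 0.00362 m, N = 37.4/60 = 0.623333 rev/s
γ̇ = π D N / h = (π)(0.1023)(0.623333) / 0.00362 = 55.3398 s⁻¹
ΔT = η·γ̇²·t_res/(ρ·cp) = [233 × 55.3398² × 70.3978] / [1229 × 2115] = 19.3254 K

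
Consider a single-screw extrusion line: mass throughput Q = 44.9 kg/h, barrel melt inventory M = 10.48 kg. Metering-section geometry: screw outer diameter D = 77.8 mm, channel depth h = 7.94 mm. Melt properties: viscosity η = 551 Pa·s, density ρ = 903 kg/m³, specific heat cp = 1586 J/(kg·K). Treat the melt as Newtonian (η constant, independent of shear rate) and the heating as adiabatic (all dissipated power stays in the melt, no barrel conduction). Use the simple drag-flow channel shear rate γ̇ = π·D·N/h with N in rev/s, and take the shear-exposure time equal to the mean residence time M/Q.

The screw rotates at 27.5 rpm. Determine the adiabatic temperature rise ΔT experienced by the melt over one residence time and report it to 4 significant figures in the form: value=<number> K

value=64.35 K

Convert throughput: Q = 44.9 kg/h = 44.9/3600 = 0.0124722 kg/s
t_res = M / Q_s = 10.48 ÷ 0.0124722 = 840.267 s
Geometry in metres: D = 77.8 mm → 0.0778 m, h = 7.94 mm → 0.00794 m; screw speed N = 27.5 rpm = 0.458333 rev/s
Shear rate: γ̇ = πDN/h = π·0.0778·0.458333/0.00794 = 14.1088 s⁻¹
Adiabatic rise: ΔT = η γ̇² t_res / (ρ cp) = 551·(14.1088)²·840.267 / (903·1586) = 64.3515 K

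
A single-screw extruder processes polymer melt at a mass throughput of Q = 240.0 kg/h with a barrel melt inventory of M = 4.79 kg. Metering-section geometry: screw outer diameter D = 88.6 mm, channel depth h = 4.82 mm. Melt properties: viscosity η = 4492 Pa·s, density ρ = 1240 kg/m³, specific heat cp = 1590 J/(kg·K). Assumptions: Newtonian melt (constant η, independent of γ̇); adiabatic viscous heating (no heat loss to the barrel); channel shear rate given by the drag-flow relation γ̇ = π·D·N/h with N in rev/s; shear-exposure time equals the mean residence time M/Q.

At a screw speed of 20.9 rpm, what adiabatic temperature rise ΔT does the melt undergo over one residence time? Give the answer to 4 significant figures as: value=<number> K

value=66.24 K

Q_s = Q / 3600 = 240.0 / 3600 = 0.0666667 kg/s
Mean residence time: t_res = M/Q_s = 4.79 kg / 0.0666667 kg/s = 71.85 s
D = 88.6 mm = 0.0886 m;  h = 4.82 mm = 0.00482 m;  N = 20.9 rpm / 60 = 0.348333 rev/s
Shear rate: γ̇ = πDN/h = π·0.0886·0.348333/0.00482 = 20.1155 s⁻¹
Adiabatic rise: ΔT = η γ̇² t_res / (ρ cp) = 4492·(20.1155)²·71.85 / (1240·1590) = 66.2386 K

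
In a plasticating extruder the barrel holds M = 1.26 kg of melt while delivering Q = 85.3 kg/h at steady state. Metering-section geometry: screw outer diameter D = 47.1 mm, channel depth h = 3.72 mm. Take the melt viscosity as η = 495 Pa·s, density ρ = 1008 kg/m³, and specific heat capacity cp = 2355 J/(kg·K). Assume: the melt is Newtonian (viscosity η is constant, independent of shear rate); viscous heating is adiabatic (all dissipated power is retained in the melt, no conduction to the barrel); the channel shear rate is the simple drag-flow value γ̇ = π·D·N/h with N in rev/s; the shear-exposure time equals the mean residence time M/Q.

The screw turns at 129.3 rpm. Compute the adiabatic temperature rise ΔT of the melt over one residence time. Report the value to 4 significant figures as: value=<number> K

value=81.48 K

Q_s = Q / 3600 = 85.3 / 3600 = 0.0236944 kg/s
Mean residence time: t_res = M/Q_s = 1.26 kg / 0.0236944 kg/s = 53.177 s
Geometry in metres: D = 47.1 mm → 0.0471 m, h = 3.72 mm → 0.00372 m; screw speed N = 129.3 rpm = 2.155 rev/s
γ̇ = π D N / h = (π)(0.0471)(2.155) / 0.00372 = 85.7186 s⁻¹
ΔT = η·γ̇²·t_res / (ρ·cp) = 495 · (85.7186)² · 53.177 / (1008 · 2355) = 81.4757 K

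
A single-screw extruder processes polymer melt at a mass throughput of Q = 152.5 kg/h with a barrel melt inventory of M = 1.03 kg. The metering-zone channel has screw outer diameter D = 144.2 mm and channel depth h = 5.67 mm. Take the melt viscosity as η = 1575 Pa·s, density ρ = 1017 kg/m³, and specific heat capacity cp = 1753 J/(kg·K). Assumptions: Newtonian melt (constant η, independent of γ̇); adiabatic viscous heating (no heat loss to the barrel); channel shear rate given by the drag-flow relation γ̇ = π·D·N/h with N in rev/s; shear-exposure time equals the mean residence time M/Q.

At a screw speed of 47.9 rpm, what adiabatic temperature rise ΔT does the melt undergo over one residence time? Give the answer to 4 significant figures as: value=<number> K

value=87.39 K

Q_s = Q / 3600 = 152.5 / 3600 = 0.0423611 kg/s
t_res = M / Q_s = 1.03 / 0.0423611 = 24.3148 s
Geometry in metres: D = 144.2 mm → 0.1442 m, h = 5.67 mm → 0.00567 m; screw speed N = 47.9 rpm = 0.798333 rev/s
Shear rate: γ̇ = πDN/h = π·0.1442·0.798333/0.00567 = 63.7847 s⁻¹
Adiabatic rise: ΔT = η γ̇² t_res / (ρ cp) = 1575·(63.7847)²·24.3148 / (1017·1753) = 87.3937 K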